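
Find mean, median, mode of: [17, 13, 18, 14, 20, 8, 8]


Sorted: [8, 8, 13, 14, 17, 18, 20]
Mean = 98/7 = 14
Median = 14
Freq: {17: 1, 13: 1, 18: 1, 14: 1, 20: 1, 8: 2}
Mode: [8]

Mean=14, Median=14, Mode=8


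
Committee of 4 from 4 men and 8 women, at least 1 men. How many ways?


Count by #men:
  1M,3W: C(4,1)×C(8,3)=224
  2M,2W: C(4,2)×C(8,2)=168
  3M,1W: C(4,3)×C(8,1)=32
  4M,0W: C(4,4)×C(8,0)=1
Total = 425

425


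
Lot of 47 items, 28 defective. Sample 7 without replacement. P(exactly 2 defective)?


Hypergeometric: C(28,2)×C(19,5)/C(47,7)
= 378×11628/62891499 = 1465128/20963833

P(X=2) = 1465128/20963833 ≈ 6.99%


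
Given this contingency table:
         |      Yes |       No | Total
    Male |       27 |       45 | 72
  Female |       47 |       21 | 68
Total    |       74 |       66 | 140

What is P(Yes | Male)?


P(Yes | Male) = 27/(27+45) = 27/72 = 3/8

P(Yes|Male) = 3/8 ≈ 37.50%


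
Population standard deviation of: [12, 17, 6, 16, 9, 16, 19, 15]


Mean = 110/8 = 55/4
  (12-55/4)²=49/16
  (17-55/4)²=169/16
  (6-55/4)²=961/16
  (16-55/4)²=81/16
  (9-55/4)²=361/16
  (16-55/4)²=81/16
  (19-55/4)²=441/16
  (15-55/4)²=25/16
Σ(x-μ)² = 271/2
σ² = (271/2)/8 = 271/16

σ = √(271/16) ≈ 4.1155


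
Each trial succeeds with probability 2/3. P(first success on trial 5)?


Geometric: P(X=5) = (1-p)^(k-1)×p = (1/3)^4×2/3 = 2/243

P(X=5) = 2/243 ≈ 0.82%


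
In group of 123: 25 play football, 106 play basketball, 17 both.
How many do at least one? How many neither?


|A∪B| = 25+106-17 = 114
Neither = 123-114 = 9

At least one: 114; Neither: 9


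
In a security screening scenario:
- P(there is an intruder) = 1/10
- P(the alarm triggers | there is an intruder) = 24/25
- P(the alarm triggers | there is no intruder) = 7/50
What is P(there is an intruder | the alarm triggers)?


Using Bayes' theorem:
P(A|B) = P(B|A)·P(A) / P(B)

P(the alarm triggers) = 24/25 × 1/10 + 7/50 × 9/10
= 12/125 + 63/500 = 111/500

P(there is an intruder|the alarm triggers) = (12/125) / (111/500) = 16/37

P(there is an intruder|the alarm triggers) = 16/37 ≈ 43.24%


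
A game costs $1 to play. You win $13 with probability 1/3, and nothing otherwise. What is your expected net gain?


E[gain] = (13-1)×1/3 + (-1)×2/3
= 4 - 2/3 = 10/3

Expected net gain = $10/3 ≈ $3.33


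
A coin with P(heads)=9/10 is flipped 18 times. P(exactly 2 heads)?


Binomial: P(X=2) = C(18,2)×p^2×(1-p)^16
= 153 × 81/100 × 1/10000000000000000 = 12393/1000000000000000000

P(X=2) = 12393/1000000000000000000 ≈ 0.00%


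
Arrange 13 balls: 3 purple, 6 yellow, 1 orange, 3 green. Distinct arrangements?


13!/(3!×6!×1!×3!) = 240240

240240


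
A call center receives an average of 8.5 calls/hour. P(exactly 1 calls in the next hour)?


Poisson(λ=8.5): P(X=1) = e^(-λ)×λ^k/k!
= e^(-8.5) × 8.5^1 / 1!
≈ 0.000203468369 × 8.5 / 1 ≈ 0.001729

P(X=1) ≈ 0.001729 ≈ 0.17%


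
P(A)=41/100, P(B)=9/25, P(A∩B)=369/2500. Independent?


P(A)×P(B) = 369/2500
P(A∩B) = 369/2500
Equal ✓ → Independent

Yes, independent


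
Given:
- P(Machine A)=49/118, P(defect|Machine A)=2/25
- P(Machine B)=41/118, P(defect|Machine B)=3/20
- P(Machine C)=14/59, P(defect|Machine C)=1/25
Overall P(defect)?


P(B) = Σ P(B|Aᵢ)×P(Aᵢ)
  2/25×49/118 = 49/1475
  3/20×41/118 = 123/2360
  1/25×14/59 = 14/1475
Sum = 1119/11800

P(defect) = 1119/11800 ≈ 9.48%


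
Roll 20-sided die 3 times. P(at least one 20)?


P(no 20)^3 = (19/20)^3 = 6859/8000
P(≥1) = 1 - 6859/8000 = 1141/8000

P = 1141/8000 ≈ 14.26%


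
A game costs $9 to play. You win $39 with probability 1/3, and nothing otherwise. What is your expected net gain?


E[gain] = (39-9)×1/3 + (-9)×2/3
= 10 - 6 = 4

Expected net gain = $4 ≈ $4.00


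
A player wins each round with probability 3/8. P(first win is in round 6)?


Geometric: P(X=6) = (1-p)^(k-1)×p = (5/8)^5×3/8 = 9375/262144

P(X=6) = 9375/262144 ≈ 3.58%


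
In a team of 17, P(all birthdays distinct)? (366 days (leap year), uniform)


P(all different) = Π(366-i)/366 for i=0..16
= (366/366)×(365/366)×...×(350/366)
= 0.685712

P ≈ 0.6857 ≈ 68.57%


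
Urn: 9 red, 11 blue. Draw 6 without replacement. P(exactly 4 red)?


Hypergeometric: C(9,4)×C(11,2)/C(20,6)
= 126×55/38760 = 231/1292

P(X=4) = 231/1292 ≈ 17.88%


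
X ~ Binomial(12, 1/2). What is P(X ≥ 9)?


P(X ≥ 9) = Σ P(X=i) for i=9..12
P(X=9) = 55/1024
P(X=10) = 33/2048
P(X=11) = 3/1024
P(X=12) = 1/4096
Sum = 299/4096

P(X ≥ 9) = 299/4096 ≈ 7.30%


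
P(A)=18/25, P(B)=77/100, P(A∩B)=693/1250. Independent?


P(A)×P(B) = 693/1250
P(A∩B) = 693/1250
Equal ✓ → Independent

Yes, independent


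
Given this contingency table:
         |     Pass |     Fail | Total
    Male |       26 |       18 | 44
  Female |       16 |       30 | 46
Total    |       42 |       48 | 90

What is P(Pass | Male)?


P(Pass | Male) = 26/(26+18) = 26/44 = 13/22

P(Pass|Male) = 13/22 ≈ 59.09%


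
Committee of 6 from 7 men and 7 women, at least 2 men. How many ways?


Count by #men:
  2M,4W: C(7,2)×C(7,4)=735
  3M,3W: C(7,3)×C(7,3)=1225
  4M,2W: C(7,4)×C(7,2)=735
  5M,1W: C(7,5)×C(7,1)=147
  6M,0W: C(7,6)×C(7,0)=7
Total = 2849

2849


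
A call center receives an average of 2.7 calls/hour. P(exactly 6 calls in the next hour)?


Poisson(λ=2.7): P(X=6) = e^(-λ)×λ^k/k!
= e^(-2.7) × 2.7^6 / 6!
≈ 0.06720551274 × 387.420489 / 720 ≈ 0.036162

P(X=6) ≈ 0.036162 ≈ 3.62%


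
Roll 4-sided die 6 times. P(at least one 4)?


P(no 4)^6 = (3/4)^6 = 729/4096
P(≥1) = 1 - 729/4096 = 3367/4096

P = 3367/4096 ≈ 82.20%


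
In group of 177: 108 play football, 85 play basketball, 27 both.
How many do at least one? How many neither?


|A∪B| = 108+85-27 = 166
Neither = 177-166 = 11

At least one: 166; Neither: 11


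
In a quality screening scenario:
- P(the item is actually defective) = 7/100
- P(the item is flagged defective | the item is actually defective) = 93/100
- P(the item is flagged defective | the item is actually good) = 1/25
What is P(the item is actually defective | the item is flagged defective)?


Using Bayes' theorem:
P(A|B) = P(B|A)·P(A) / P(B)

P(the item is flagged defective) = 93/100 × 7/100 + 1/25 × 93/100
= 651/10000 + 93/2500 = 1023/10000

P(the item is actually defective|the item is flagged defective) = (651/10000) / (1023/10000) = 7/11

P(the item is actually defective|the item is flagged defective) = 7/11 ≈ 63.64%


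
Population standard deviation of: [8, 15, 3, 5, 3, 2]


Mean = 36/6 = 6
  (8-6)²=4
  (15-6)²=81
  (3-6)²=9
  (5-6)²=1
  (3-6)²=9
  (2-6)²=16
Σ(x-μ)² = 120
σ² = 120/6 = 20

σ = √(20) ≈ 4.4721


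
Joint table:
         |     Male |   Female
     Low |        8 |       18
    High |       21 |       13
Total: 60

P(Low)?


P(Low) = (8+18)/60 = 26/60 = 13/30

P(Low) = 13/30 ≈ 43.33%


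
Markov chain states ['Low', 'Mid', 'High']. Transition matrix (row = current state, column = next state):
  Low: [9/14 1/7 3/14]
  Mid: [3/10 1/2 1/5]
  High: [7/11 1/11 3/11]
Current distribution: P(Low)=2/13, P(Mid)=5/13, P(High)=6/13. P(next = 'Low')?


P(next=Low) = Σᵢ P(now=i)×P(i→Low)
= 2/13×9/14 + 5/13×3/10 + 6/13×7/11
= 9/91 + 3/26 + 42/143 = 1017/2002

P = 1017/2002 ≈ 0.5080


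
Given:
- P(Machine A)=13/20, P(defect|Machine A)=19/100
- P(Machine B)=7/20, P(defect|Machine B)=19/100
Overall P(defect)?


P(B) = Σ P(B|Aᵢ)×P(Aᵢ)
  19/100×13/20 = 247/2000
  19/100×7/20 = 133/2000
Sum = 19/100

P(defect) = 19/100 ≈ 19.00%


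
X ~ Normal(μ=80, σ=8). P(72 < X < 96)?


z₁=(72-80)/8=-1.0, z₂=(96-80)/8=2.0
P = Φ(2.0) - Φ(-1.0) = 0.977250 - 0.158655 = 0.818595 ≈ 0.8186

P(72 < X < 96) ≈ 0.8186


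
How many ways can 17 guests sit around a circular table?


Circular arrangements of 17 distinct objects: fix one position to break rotational symmetry.
(n-1)! = 16! = 20922789888000

20922789888000


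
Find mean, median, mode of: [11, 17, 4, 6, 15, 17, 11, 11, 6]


Sorted: [4, 6, 6, 11, 11, 11, 15, 17, 17]
Mean = 98/9
Median = 11
Freq: {11: 3, 17: 2, 4: 1, 6: 2, 15: 1}
Mode: [11]

Mean=98/9, Median=11, Mode=11


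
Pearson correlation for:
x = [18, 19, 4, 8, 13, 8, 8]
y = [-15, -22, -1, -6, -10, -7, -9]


n=7, Σx=78, Σy=-70, Σxy=-998, Σx²=1062, Σy²=976
r = (7×(-998) - 78×(-70))/√((7×1062 - 78²)(7×976 - (-70)²))
= -1526/√(1350×1932) = -1526/√2608200 ≈ -1526/1614.9923 ≈ -0.9449

r ≈ -0.9449


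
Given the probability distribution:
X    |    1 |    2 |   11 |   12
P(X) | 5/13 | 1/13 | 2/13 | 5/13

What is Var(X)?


E[X] = 89/13
E[X²] = 971/13
Var(X) = E[X²] - (E[X])² = 971/13 - 7921/169 = 4702/169

Var(X) = 4702/169 ≈ 27.8225


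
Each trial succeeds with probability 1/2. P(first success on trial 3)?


Geometric: P(X=3) = (1-p)^(k-1)×p = (1/2)^2×1/2 = 1/8

P(X=3) = 1/8 ≈ 12.50%


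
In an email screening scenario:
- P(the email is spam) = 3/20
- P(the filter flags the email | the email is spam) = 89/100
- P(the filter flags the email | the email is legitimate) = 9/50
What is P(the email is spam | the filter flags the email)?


Using Bayes' theorem:
P(A|B) = P(B|A)·P(A) / P(B)

P(the filter flags the email) = 89/100 × 3/20 + 9/50 × 17/20
= 267/2000 + 153/1000 = 573/2000

P(the email is spam|the filter flags the email) = (267/2000) / (573/2000) = 89/191

P(the email is spam|the filter flags the email) = 89/191 ≈ 46.60%


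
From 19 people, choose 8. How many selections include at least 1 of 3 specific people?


Complement: C(19,8) - C(16,8) = 75582 - 12870 = 62712

62712


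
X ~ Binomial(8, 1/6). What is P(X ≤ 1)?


P(X ≤ 1) = Σ P(X=i) for i=0..1
P(X=0) = 390625/1679616
P(X=1) = 78125/209952
Sum = 1015625/1679616

P(X ≤ 1) = 1015625/1679616 ≈ 60.47%


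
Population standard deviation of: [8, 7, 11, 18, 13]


Mean = 57/5
  (8-57/5)²=289/25
  (7-57/5)²=484/25
  (11-57/5)²=4/25
  (18-57/5)²=1089/25
  (13-57/5)²=64/25
Σ(x-μ)² = 386/5
σ² = (386/5)/5 = 386/25

σ = √(386/25) ≈ 3.9294


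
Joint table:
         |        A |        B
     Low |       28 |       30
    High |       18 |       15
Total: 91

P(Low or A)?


P(Low∨A) = P(Low) + P(A) - P(Low∧A)
= (58 + 46 - 28)/91 = 76/91

P = 76/91 ≈ 83.52%


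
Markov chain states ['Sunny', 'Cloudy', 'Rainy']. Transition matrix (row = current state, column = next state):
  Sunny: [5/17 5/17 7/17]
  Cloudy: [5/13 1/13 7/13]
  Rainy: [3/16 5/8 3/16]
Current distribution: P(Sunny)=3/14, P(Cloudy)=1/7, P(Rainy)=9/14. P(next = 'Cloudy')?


P(next=Cloudy) = Σᵢ P(now=i)×P(i→Cloudy)
= 3/14×5/17 + 1/7×1/13 + 9/14×5/8
= 15/238 + 1/91 + 45/112 = 11777/24752

P = 11777/24752 ≈ 0.4758


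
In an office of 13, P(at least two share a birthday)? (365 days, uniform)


P(all different) = Π(365-i)/365 for i=0..12
= 0.805590
P(match) = 1 - 0.805590 = 0.194410

P ≈ 0.1944 ≈ 19.44%


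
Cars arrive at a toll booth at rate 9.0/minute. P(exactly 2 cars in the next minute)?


Poisson(λ=9.0): P(X=2) = e^(-λ)×λ^k/k!
= e^(-9.0) × 9.0^2 / 2!
≈ 0.0001234098041 × 81 / 2 ≈ 0.004998

P(X=2) ≈ 0.004998 ≈ 0.50%


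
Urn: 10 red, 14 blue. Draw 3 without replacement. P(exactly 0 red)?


Hypergeometric: C(10,0)×C(14,3)/C(24,3)
= 1×364/2024 = 91/506

P(X=0) = 91/506 ≈ 17.98%


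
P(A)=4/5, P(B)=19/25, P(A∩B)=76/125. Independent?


P(A)×P(B) = 76/125
P(A∩B) = 76/125
Equal ✓ → Independent

Yes, independent


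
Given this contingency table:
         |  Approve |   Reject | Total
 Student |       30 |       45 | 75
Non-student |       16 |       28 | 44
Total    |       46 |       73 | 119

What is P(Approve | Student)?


P(Approve | Student) = 30/(30+45) = 30/75 = 2/5

P(Approve|Student) = 2/5 ≈ 40.00%


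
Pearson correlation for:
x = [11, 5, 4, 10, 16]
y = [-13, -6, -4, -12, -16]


n=5, Σx=46, Σy=-51, Σxy=-565, Σx²=518, Σy²=621
r = (5×(-565) - 46×(-51))/√((5×518 - 46²)(5×621 - (-51)²))
= -479/√(474×504) = -479/√238896 ≈ -479/488.7699 ≈ -0.9800

r ≈ -0.9800


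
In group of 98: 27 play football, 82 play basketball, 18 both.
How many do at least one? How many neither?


|A∪B| = 27+82-18 = 91
Neither = 98-91 = 7

At least one: 91; Neither: 7


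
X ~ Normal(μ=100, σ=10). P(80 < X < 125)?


z₁=(80-100)/10=-2.0, z₂=(125-100)/10=2.5
P = Φ(2.5) - Φ(-2.0) = 0.993790 - 0.022750 = 0.971040 ≈ 0.9710

P(80 < X < 125) ≈ 0.9710


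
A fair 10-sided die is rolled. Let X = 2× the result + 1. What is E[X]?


E[die] = (1+10)/2 = 11/2
E[X] = 2×11/2 + 1 = 12

E[X] = 12


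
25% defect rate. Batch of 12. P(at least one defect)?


P(all good) = (3/4)^12 = 531441/16777216
P(≥1 defect) = 16245775/16777216

P = 16245775/16777216 ≈ 96.83%


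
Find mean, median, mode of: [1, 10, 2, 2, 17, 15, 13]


Sorted: [1, 2, 2, 10, 13, 15, 17]
Mean = 60/7
Median = 10
Freq: {1: 1, 10: 1, 2: 2, 17: 1, 15: 1, 13: 1}
Mode: [2]

Mean=60/7, Median=10, Mode=2


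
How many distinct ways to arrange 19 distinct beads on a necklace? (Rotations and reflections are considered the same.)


Free circular arrangements: rotations and reflections both identified.
(n-1)!/2 = 18!/2 = 6402373705728000/2 = 3201186852864000

3201186852864000


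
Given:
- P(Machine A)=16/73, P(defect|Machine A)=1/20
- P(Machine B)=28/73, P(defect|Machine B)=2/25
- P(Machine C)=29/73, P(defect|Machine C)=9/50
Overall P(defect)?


P(B) = Σ P(B|Aᵢ)×P(Aᵢ)
  1/20×16/73 = 4/365
  2/25×28/73 = 56/1825
  9/50×29/73 = 261/3650
Sum = 413/3650

P(defect) = 413/3650 ≈ 11.32%


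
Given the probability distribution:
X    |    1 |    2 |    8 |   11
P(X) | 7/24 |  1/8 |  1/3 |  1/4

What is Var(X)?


E[X] = 143/24
E[X²] = 419/8
Var(X) = E[X²] - (E[X])² = 419/8 - 20449/576 = 9719/576

Var(X) = 9719/576 ≈ 16.8733


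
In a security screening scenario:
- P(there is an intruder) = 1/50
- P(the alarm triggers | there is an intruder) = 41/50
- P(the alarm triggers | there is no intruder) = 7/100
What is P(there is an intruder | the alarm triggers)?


Using Bayes' theorem:
P(A|B) = P(B|A)·P(A) / P(B)

P(the alarm triggers) = 41/50 × 1/50 + 7/100 × 49/50
= 41/2500 + 343/5000 = 17/200

P(there is an intruder|the alarm triggers) = (41/2500) / (17/200) = 82/425

P(there is an intruder|the alarm triggers) = 82/425 ≈ 19.29%


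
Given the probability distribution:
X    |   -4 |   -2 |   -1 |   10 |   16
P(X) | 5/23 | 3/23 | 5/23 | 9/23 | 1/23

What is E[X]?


E[X] = Σ x·P(X=x)
= (-4)×(5/23) + (-2)×(3/23) + (-1)×(5/23) + (10)×(9/23) + (16)×(1/23)
= 75/23

E[X] = 75/23


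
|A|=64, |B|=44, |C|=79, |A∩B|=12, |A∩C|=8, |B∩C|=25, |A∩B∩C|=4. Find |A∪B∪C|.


|A∪B∪C| = 64+44+79-12-8-25+4 = 146

|A∪B∪C| = 146


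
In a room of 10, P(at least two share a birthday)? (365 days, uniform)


P(all different) = Π(365-i)/365 for i=0..9
= 0.883052
P(match) = 1 - 0.883052 = 0.116948

P ≈ 0.1169 ≈ 11.69%


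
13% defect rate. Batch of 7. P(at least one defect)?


P(all good) = (87/100)^7 = 37725479487783/100000000000000
P(≥1 defect) = 62274520512217/100000000000000

P = 62274520512217/100000000000000 ≈ 62.27%


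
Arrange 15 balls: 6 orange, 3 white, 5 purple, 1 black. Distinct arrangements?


15!/(6!×3!×5!×1!) = 2522520

2522520


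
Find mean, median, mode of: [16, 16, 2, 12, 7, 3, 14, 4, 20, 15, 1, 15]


Sorted: [1, 2, 3, 4, 7, 12, 14, 15, 15, 16, 16, 20]
Mean = 125/12
Median = 13
Freq: {16: 2, 2: 1, 12: 1, 7: 1, 3: 1, 14: 1, 4: 1, 20: 1, 15: 2, 1: 1}
Mode: [15, 16]

Mean=125/12, Median=13, Mode=[15, 16]


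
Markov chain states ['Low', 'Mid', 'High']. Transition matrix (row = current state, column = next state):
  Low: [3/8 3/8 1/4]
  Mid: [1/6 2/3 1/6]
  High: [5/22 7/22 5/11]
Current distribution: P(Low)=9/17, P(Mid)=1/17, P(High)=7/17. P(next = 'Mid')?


P(next=Mid) = Σᵢ P(now=i)×P(i→Mid)
= 9/17×3/8 + 1/17×2/3 + 7/17×7/22
= 27/136 + 2/51 + 49/374 = 1655/4488

P = 1655/4488 ≈ 0.3688


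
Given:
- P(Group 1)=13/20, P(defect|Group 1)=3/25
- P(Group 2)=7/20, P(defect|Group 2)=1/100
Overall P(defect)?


P(B) = Σ P(B|Aᵢ)×P(Aᵢ)
  3/25×13/20 = 39/500
  1/100×7/20 = 7/2000
Sum = 163/2000

P(defect) = 163/2000 ≈ 8.15%


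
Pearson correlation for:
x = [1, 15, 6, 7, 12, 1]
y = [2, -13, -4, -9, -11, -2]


n=6, Σx=42, Σy=-37, Σxy=-414, Σx²=456, Σy²=395
r = (6×(-414) - 42×(-37))/√((6×456 - 42²)(6×395 - (-37)²))
= -930/√(972×1001) = -930/√972972 ≈ -930/986.3934 ≈ -0.9428

r ≈ -0.9428


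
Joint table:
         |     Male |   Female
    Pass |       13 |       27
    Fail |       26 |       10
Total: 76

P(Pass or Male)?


P(Pass∨Male) = P(Pass) + P(Male) - P(Pass∧Male)
= (40 + 39 - 13)/76 = 66/76 = 33/38

P = 33/38 ≈ 86.84%


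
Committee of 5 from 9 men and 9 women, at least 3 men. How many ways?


Count by #men:
  3M,2W: C(9,3)×C(9,2)=3024
  4M,1W: C(9,4)×C(9,1)=1134
  5M,0W: C(9,5)×C(9,0)=126
Total = 4284

4284


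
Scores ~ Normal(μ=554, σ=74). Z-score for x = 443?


z = (x - μ)/σ = (443 - 554)/74 = -1.5

z = -1.5


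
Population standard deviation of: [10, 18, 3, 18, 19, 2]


Mean = 70/6 = 35/3
  (10-35/3)²=25/9
  (18-35/3)²=361/9
  (3-35/3)²=676/9
  (18-35/3)²=361/9
  (19-35/3)²=484/9
  (2-35/3)²=841/9
Σ(x-μ)² = 916/3
σ² = (916/3)/6 = 458/9

σ = √(458/9) ≈ 7.1336


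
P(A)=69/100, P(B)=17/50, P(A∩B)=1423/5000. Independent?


P(A)×P(B) = 1173/5000
P(A∩B) = 1423/5000
Not equal → NOT independent

No, not independent


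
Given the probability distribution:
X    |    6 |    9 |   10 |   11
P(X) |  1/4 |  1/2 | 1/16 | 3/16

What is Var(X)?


E[X] = 139/16
E[X²] = 1255/16
Var(X) = E[X²] - (E[X])² = 1255/16 - 19321/256 = 759/256

Var(X) = 759/256 ≈ 2.9648


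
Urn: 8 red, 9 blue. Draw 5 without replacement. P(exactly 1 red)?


Hypergeometric: C(8,1)×C(9,4)/C(17,5)
= 8×126/6188 = 36/221

P(X=1) = 36/221 ≈ 16.29%


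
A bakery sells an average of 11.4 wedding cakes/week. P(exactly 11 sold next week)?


Poisson(λ=11.4): P(X=11) = e^(-λ)×λ^k/k!
= e^(-11.4) × 11.4^11 / 11!
≈ 1.119548484e-05 × 422623229810 / 39916800 ≈ 0.118533

P(X=11) ≈ 0.118533 ≈ 11.85%


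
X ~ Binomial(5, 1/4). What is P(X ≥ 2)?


P(X ≥ 2) = Σ P(X=i) for i=2..5
P(X=2) = 135/512
P(X=3) = 45/512
P(X=4) = 15/1024
P(X=5) = 1/1024
Sum = 47/128

P(X ≥ 2) = 47/128 ≈ 36.72%


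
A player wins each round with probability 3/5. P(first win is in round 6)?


Geometric: P(X=6) = (1-p)^(k-1)×p = (2/5)^5×3/5 = 96/15625

P(X=6) = 96/15625 ≈ 0.61%


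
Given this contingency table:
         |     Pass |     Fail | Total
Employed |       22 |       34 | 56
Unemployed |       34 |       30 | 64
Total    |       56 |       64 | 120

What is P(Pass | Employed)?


P(Pass | Employed) = 22/(22+34) = 22/56 = 11/28

P(Pass|Employed) = 11/28 ≈ 39.29%


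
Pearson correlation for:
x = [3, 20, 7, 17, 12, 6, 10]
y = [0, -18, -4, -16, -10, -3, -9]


n=7, Σx=75, Σy=-60, Σxy=-888, Σx²=1027, Σy²=786
r = (7×(-888) - 75×(-60))/√((7×1027 - 75²)(7×786 - (-60)²))
= -1716/√(1564×1902) = -1716/√2974728 ≈ -1716/1724.7400 ≈ -0.9949

r ≈ -0.9949


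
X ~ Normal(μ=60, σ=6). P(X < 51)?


z = (51-60)/6 = -1.5
P(Z < -1.5) = 0.0668

P(X < 51) ≈ 0.0668


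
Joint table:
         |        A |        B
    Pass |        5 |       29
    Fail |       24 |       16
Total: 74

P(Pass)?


P(Pass) = (5+29)/74 = 34/74 = 17/37

P(Pass) = 17/37 ≈ 45.95%


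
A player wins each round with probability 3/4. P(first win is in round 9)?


Geometric: P(X=9) = (1-p)^(k-1)×p = (1/4)^8×3/4 = 3/262144

P(X=9) = 3/262144 ≈ 0.00%


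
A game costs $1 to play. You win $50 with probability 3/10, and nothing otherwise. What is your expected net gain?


E[gain] = (50-1)×3/10 + (-1)×7/10
= 147/10 - 7/10 = 14

Expected net gain = $14 ≈ $14.00


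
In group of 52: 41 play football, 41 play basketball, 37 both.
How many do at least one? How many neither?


|A∪B| = 41+41-37 = 45
Neither = 52-45 = 7

At least one: 45; Neither: 7


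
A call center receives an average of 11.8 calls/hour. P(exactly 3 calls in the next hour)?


Poisson(λ=11.8): P(X=3) = e^(-λ)×λ^k/k!
= e^(-11.8) × 11.8^3 / 3!
≈ 7.504557915e-06 × 1643.032 / 6 ≈ 0.002055

P(X=3) ≈ 0.002055 ≈ 0.21%


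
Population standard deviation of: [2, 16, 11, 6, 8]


Mean = 43/5
  (2-43/5)²=1089/25
  (16-43/5)²=1369/25
  (11-43/5)²=144/25
  (6-43/5)²=169/25
  (8-43/5)²=9/25
Σ(x-μ)² = 556/5
σ² = (556/5)/5 = 556/25

σ = √(556/25) ≈ 4.7159


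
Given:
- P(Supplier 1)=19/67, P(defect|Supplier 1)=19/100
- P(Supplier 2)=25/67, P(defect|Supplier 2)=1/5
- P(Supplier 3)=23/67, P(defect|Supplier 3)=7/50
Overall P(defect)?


P(B) = Σ P(B|Aᵢ)×P(Aᵢ)
  19/100×19/67 = 361/6700
  1/5×25/67 = 5/67
  7/50×23/67 = 161/3350
Sum = 1183/6700

P(defect) = 1183/6700 ≈ 17.66%


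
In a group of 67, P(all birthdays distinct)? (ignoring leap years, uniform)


P(all different) = Π(365-i)/365 for i=0..66
= (365/365)×(364/365)×...×(299/365)
= 0.001560

P ≈ 0.0016 ≈ 0.16%


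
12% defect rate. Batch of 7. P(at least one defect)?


P(all good) = (22/25)^7 = 2494357888/6103515625
P(≥1 defect) = 3609157737/6103515625

P = 3609157737/6103515625 ≈ 59.13%


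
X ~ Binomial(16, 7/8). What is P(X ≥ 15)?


P(X ≥ 15) = Σ P(X=i) for i=15..16
P(X=15) = 4747561509943/17592186044416
P(X=16) = 33232930569601/281474976710656
Sum = 109193914728689/281474976710656

P(X ≥ 15) = 109193914728689/281474976710656 ≈ 38.79%


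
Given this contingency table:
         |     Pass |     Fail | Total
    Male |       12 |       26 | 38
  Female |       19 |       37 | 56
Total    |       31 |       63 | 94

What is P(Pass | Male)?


P(Pass | Male) = 12/(12+26) = 12/38 = 6/19

P(Pass|Male) = 6/19 ≈ 31.58%


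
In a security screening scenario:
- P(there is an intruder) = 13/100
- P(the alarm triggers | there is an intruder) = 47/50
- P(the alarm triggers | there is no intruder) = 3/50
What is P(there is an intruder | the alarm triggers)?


Using Bayes' theorem:
P(A|B) = P(B|A)·P(A) / P(B)

P(the alarm triggers) = 47/50 × 13/100 + 3/50 × 87/100
= 611/5000 + 261/5000 = 109/625

P(there is an intruder|the alarm triggers) = (611/5000) / (109/625) = 611/872

P(there is an intruder|the alarm triggers) = 611/872 ≈ 70.07%


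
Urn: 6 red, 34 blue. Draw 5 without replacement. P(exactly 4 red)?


Hypergeometric: C(6,4)×C(34,1)/C(40,5)
= 15×34/658008 = 85/109668

P(X=4) = 85/109668 ≈ 0.08%


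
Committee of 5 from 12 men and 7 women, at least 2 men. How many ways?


Count by #men:
  2M,3W: C(12,2)×C(7,3)=2310
  3M,2W: C(12,3)×C(7,2)=4620
  4M,1W: C(12,4)×C(7,1)=3465
  5M,0W: C(12,5)×C(7,0)=792
Total = 11187

11187


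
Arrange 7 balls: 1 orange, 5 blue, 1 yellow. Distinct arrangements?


7!/(1!×5!×1!) = 42

42


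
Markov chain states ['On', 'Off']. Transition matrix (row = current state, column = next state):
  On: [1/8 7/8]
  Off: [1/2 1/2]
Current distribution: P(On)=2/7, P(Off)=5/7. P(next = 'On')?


P(next=On) = Σᵢ P(now=i)×P(i→On)
= 2/7×1/8 + 5/7×1/2
= 1/28 + 5/14 = 11/28

P = 11/28 ≈ 0.3929


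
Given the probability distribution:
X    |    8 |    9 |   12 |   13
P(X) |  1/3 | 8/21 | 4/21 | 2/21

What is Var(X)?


E[X] = 202/21
E[X²] = 670/7
Var(X) = E[X²] - (E[X])² = 670/7 - 40804/441 = 1406/441

Var(X) = 1406/441 ≈ 3.1882


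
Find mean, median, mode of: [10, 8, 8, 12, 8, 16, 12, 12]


Sorted: [8, 8, 8, 10, 12, 12, 12, 16]
Mean = 86/8 = 43/4
Median = 11
Freq: {10: 1, 8: 3, 12: 3, 16: 1}
Mode: [8, 12]

Mean=43/4, Median=11, Mode=[8, 12]


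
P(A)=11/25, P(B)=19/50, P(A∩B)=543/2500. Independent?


P(A)×P(B) = 209/1250
P(A∩B) = 543/2500
Not equal → NOT independent

No, not independent


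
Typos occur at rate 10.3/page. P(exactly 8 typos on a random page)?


Poisson(λ=10.3): P(X=8) = e^(-λ)×λ^k/k!
= e^(-10.3) × 10.3^8 / 8!
≈ 3.363309519e-05 × 126677008.139 / 40320 ≈ 0.105668

P(X=8) ≈ 0.105668 ≈ 10.57%


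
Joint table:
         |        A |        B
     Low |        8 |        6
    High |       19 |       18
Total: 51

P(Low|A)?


P(Low|A) = 8/(8+19) = 8/27

P = 8/27 ≈ 29.63%


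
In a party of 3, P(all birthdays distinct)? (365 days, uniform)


P(all different) = Π(365-i)/365 for i=0..2
= (365/365)×(364/365)×...×(363/365)
= 0.991796

P ≈ 0.9918 ≈ 99.18%


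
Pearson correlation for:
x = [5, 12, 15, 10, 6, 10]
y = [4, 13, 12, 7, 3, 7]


n=6, Σx=58, Σy=46, Σxy=514, Σx²=630, Σy²=436
r = (6×514 - 58×46)/√((6×630 - 58²)(6×436 - 46²))
= 416/√(416×500) = 416/√208000 ≈ 416/456.0702 ≈ 0.9121

r ≈ 0.9121


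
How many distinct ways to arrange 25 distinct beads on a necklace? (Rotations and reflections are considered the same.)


Free circular arrangements: rotations and reflections both identified.
(n-1)!/2 = 24!/2 = 620448401733239439360000/2 = 310224200866619719680000

310224200866619719680000


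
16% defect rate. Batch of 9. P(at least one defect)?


P(all good) = (21/25)^9 = 794280046581/3814697265625
P(≥1 defect) = 3020417219044/3814697265625

P = 3020417219044/3814697265625 ≈ 79.18%


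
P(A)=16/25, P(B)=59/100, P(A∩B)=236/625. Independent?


P(A)×P(B) = 236/625
P(A∩B) = 236/625
Equal ✓ → Independent

Yes, independent


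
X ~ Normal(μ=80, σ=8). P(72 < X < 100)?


z₁=(72-80)/8=-1.0, z₂=(100-80)/8=2.5
P = Φ(2.5) - Φ(-1.0) = 0.993790 - 0.158655 = 0.835135 ≈ 0.8351

P(72 < X < 100) ≈ 0.8351


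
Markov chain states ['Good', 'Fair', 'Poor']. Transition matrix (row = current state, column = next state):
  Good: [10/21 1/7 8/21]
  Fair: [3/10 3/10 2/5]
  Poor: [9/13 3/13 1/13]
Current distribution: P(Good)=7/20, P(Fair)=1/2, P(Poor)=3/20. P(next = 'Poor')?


P(next=Poor) = Σᵢ P(now=i)×P(i→Poor)
= 7/20×8/21 + 1/2×2/5 + 3/20×1/13
= 2/15 + 1/5 + 3/260 = 269/780

P = 269/780 ≈ 0.3449


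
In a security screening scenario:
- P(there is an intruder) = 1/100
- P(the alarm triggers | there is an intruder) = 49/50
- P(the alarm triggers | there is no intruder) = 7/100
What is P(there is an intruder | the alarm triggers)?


Using Bayes' theorem:
P(A|B) = P(B|A)·P(A) / P(B)

P(the alarm triggers) = 49/50 × 1/100 + 7/100 × 99/100
= 49/5000 + 693/10000 = 791/10000

P(there is an intruder|the alarm triggers) = (49/5000) / (791/10000) = 14/113

P(there is an intruder|the alarm triggers) = 14/113 ≈ 12.39%


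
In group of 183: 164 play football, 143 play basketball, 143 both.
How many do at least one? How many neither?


|A∪B| = 164+143-143 = 164
Neither = 183-164 = 19

At least one: 164; Neither: 19


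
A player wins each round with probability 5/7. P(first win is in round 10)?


Geometric: P(X=10) = (1-p)^(k-1)×p = (2/7)^9×5/7 = 2560/282475249

P(X=10) = 2560/282475249 ≈ 0.00%


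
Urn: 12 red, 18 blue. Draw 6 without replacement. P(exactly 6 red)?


Hypergeometric: C(12,6)×C(18,0)/C(30,6)
= 924×1/593775 = 44/28275

P(X=6) = 44/28275 ≈ 0.16%


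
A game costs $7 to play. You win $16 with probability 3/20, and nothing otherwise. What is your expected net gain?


E[gain] = (16-7)×3/20 + (-7)×17/20
= 27/20 - 119/20 = -23/5

Expected net gain = $-23/5 ≈ $-4.60


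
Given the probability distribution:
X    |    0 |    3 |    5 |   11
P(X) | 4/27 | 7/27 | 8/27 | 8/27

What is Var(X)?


E[X] = 149/27
E[X²] = 1231/27
Var(X) = E[X²] - (E[X])² = 1231/27 - 22201/729 = 11036/729

Var(X) = 11036/729 ≈ 15.1385


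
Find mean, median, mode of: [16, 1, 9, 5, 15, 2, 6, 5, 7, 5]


Sorted: [1, 2, 5, 5, 5, 6, 7, 9, 15, 16]
Mean = 71/10
Median = 11/2
Freq: {16: 1, 1: 1, 9: 1, 5: 3, 15: 1, 2: 1, 6: 1, 7: 1}
Mode: [5]

Mean=71/10, Median=11/2, Mode=5


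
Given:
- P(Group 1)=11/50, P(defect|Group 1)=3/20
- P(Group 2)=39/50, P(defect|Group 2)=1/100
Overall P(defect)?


P(B) = Σ P(B|Aᵢ)×P(Aᵢ)
  3/20×11/50 = 33/1000
  1/100×39/50 = 39/5000
Sum = 51/1250

P(defect) = 51/1250 ≈ 4.08%


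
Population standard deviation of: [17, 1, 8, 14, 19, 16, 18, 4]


Mean = 97/8
  (17-97/8)²=1521/64
  (1-97/8)²=7921/64
  (8-97/8)²=1089/64
  (14-97/8)²=225/64
  (19-97/8)²=3025/64
  (16-97/8)²=961/64
  (18-97/8)²=2209/64
  (4-97/8)²=4225/64
Σ(x-μ)² = 2647/8
σ² = (2647/8)/8 = 2647/64

σ = √(2647/64) ≈ 6.4311


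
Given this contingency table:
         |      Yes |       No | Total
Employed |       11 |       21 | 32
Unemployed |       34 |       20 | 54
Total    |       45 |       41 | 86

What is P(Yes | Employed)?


P(Yes | Employed) = 11/(11+21) = 11/32

P(Yes|Employed) = 11/32 ≈ 34.38%


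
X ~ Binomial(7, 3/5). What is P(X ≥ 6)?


P(X ≥ 6) = Σ P(X=i) for i=6..7
P(X=6) = 10206/78125
P(X=7) = 2187/78125
Sum = 12393/78125

P(X ≥ 6) = 12393/78125 ≈ 15.86%


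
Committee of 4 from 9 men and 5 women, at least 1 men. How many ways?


Count by #men:
  1M,3W: C(9,1)×C(5,3)=90
  2M,2W: C(9,2)×C(5,2)=360
  3M,1W: C(9,3)×C(5,1)=420
  4M,0W: C(9,4)×C(5,0)=126
Total = 996

996


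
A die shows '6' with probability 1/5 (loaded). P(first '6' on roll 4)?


Geometric: P(X=4) = (1-p)^(k-1)×p = (4/5)^3×1/5 = 64/625

P(X=4) = 64/625 ≈ 10.24%


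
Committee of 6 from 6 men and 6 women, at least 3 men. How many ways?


Count by #men:
  3M,3W: C(6,3)×C(6,3)=400
  4M,2W: C(6,4)×C(6,2)=225
  5M,1W: C(6,5)×C(6,1)=36
  6M,0W: C(6,6)×C(6,0)=1
Total = 662

662


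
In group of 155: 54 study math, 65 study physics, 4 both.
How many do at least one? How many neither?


|A∪B| = 54+65-4 = 115
Neither = 155-115 = 40

At least one: 115; Neither: 40


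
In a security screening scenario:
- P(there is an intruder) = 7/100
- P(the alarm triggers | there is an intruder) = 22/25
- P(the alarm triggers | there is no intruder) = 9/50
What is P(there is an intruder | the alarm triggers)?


Using Bayes' theorem:
P(A|B) = P(B|A)·P(A) / P(B)

P(the alarm triggers) = 22/25 × 7/100 + 9/50 × 93/100
= 77/1250 + 837/5000 = 229/1000

P(there is an intruder|the alarm triggers) = (77/1250) / (229/1000) = 308/1145

P(there is an intruder|the alarm triggers) = 308/1145 ≈ 26.90%


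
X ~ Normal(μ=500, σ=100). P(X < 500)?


z = (500-500)/100 = 0.0
P(Z < 0.0) = 0.5000

P(X < 500) ≈ 0.5000


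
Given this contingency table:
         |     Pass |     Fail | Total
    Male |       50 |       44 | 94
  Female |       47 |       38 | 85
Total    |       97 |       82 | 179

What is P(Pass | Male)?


P(Pass | Male) = 50/(50+44) = 50/94 = 25/47

P(Pass|Male) = 25/47 ≈ 53.19%


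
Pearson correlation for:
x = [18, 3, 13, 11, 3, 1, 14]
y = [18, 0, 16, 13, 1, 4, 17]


n=7, Σx=63, Σy=69, Σxy=920, Σx²=829, Σy²=1055
r = (7×920 - 63×69)/√((7×829 - 63²)(7×1055 - 69²))
= 2093/√(1834×2624) = 2093/√4812416 ≈ 2093/2193.7220 ≈ 0.9541

r ≈ 0.9541


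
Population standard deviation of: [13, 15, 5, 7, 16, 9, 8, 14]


Mean = 87/8
  (13-87/8)²=289/64
  (15-87/8)²=1089/64
  (5-87/8)²=2209/64
  (7-87/8)²=961/64
  (16-87/8)²=1681/64
  (9-87/8)²=225/64
  (8-87/8)²=529/64
  (14-87/8)²=625/64
Σ(x-μ)² = 951/8
σ² = (951/8)/8 = 951/64

σ = √(951/64) ≈ 3.8548


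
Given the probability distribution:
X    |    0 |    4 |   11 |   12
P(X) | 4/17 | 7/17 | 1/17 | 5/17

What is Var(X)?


E[X] = 99/17
E[X²] = 953/17
Var(X) = E[X²] - (E[X])² = 953/17 - 9801/289 = 6400/289

Var(X) = 6400/289 ≈ 22.1453


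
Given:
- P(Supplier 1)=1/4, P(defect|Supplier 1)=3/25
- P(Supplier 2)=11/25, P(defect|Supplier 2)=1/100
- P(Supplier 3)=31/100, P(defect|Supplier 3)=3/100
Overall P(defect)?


P(B) = Σ P(B|Aᵢ)×P(Aᵢ)
  3/25×1/4 = 3/100
  1/100×11/25 = 11/2500
  3/100×31/100 = 93/10000
Sum = 437/10000

P(defect) = 437/10000 ≈ 4.37%


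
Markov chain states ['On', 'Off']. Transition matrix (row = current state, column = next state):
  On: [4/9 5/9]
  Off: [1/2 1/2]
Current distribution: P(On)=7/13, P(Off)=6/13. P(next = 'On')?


P(next=On) = Σᵢ P(now=i)×P(i→On)
= 7/13×4/9 + 6/13×1/2
= 28/117 + 3/13 = 55/117

P = 55/117 ≈ 0.4701


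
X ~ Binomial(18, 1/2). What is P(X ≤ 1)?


P(X ≤ 1) = Σ P(X=i) for i=0..1
P(X=0) = 1/262144
P(X=1) = 9/131072
Sum = 19/262144

P(X ≤ 1) = 19/262144 ≈ 0.01%


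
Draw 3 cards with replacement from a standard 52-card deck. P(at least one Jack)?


P(not a Jack) = 48/52 = 12/13
P(none in 3 draws) = (12/13)^3 = 1728/2197
P(≥1 Jack) = 1 - 1728/2197 = 469/2197

P = 469/2197 ≈ 21.35%


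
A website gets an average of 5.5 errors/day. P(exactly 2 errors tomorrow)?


Poisson(λ=5.5): P(X=2) = e^(-λ)×λ^k/k!
= e^(-5.5) × 5.5^2 / 2!
≈ 0.004086771438 × 30.25 / 2 ≈ 0.061812

P(X=2) ≈ 0.061812 ≈ 6.18%


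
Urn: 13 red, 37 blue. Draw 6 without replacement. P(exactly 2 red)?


Hypergeometric: C(13,2)×C(37,4)/C(50,6)
= 78×66045/15890700 = 24531/75670

P(X=2) = 24531/75670 ≈ 32.42%


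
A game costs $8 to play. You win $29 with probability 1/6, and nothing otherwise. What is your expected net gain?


E[gain] = (29-8)×1/6 + (-8)×5/6
= 7/2 - 20/3 = -19/6

Expected net gain = $-19/6 ≈ $-3.17


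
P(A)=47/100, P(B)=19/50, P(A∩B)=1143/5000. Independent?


P(A)×P(B) = 893/5000
P(A∩B) = 1143/5000
Not equal → NOT independent

No, not independent


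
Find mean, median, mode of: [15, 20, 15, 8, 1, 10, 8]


Sorted: [1, 8, 8, 10, 15, 15, 20]
Mean = 77/7 = 11
Median = 10
Freq: {15: 2, 20: 1, 8: 2, 1: 1, 10: 1}
Mode: [8, 15]

Mean=11, Median=10, Mode=[8, 15]


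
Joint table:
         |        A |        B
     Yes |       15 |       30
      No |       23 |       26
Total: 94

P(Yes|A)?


P(Yes|A) = 15/(15+23) = 15/38

P = 15/38 ≈ 39.47%


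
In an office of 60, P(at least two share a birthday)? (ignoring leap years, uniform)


P(all different) = Π(365-i)/365 for i=0..59
= 0.005877
P(match) = 1 - 0.005877 = 0.994123

P ≈ 0.9941 ≈ 99.41%


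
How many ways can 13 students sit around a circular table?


Circular arrangements of 13 distinct objects: fix one position to break rotational symmetry.
(n-1)! = 12! = 479001600

479001600


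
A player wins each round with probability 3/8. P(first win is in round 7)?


Geometric: P(X=7) = (1-p)^(k-1)×p = (5/8)^6×3/8 = 46875/2097152

P(X=7) = 46875/2097152 ≈ 2.24%


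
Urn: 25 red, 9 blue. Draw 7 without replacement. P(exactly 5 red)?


Hypergeometric: C(25,5)×C(9,2)/C(34,7)
= 53130×36/5379616 = 21735/61132

P(X=5) = 21735/61132 ≈ 35.55%


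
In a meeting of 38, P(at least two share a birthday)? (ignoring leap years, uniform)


P(all different) = Π(365-i)/365 for i=0..37
= 0.135932
P(match) = 1 - 0.135932 = 0.864068

P ≈ 0.8641 ≈ 86.41%


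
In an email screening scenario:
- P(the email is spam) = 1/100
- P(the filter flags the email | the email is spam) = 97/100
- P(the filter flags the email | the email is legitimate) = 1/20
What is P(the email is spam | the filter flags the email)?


Using Bayes' theorem:
P(A|B) = P(B|A)·P(A) / P(B)

P(the filter flags the email) = 97/100 × 1/100 + 1/20 × 99/100
= 97/10000 + 99/2000 = 37/625

P(the email is spam|the filter flags the email) = (97/10000) / (37/625) = 97/592

P(the email is spam|the filter flags the email) = 97/592 ≈ 16.39%


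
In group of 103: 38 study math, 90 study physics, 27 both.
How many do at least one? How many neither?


|A∪B| = 38+90-27 = 101
Neither = 103-101 = 2

At least one: 101; Neither: 2


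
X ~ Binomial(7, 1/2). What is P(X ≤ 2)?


P(X ≤ 2) = Σ P(X=i) for i=0..2
P(X=0) = 1/128
P(X=1) = 7/128
P(X=2) = 21/128
Sum = 29/128

P(X ≤ 2) = 29/128 ≈ 22.66%


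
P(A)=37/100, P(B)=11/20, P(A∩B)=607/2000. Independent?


P(A)×P(B) = 407/2000
P(A∩B) = 607/2000
Not equal → NOT independent

No, not independent


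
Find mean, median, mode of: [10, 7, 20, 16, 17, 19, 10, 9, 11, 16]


Sorted: [7, 9, 10, 10, 11, 16, 16, 17, 19, 20]
Mean = 135/10 = 27/2
Median = 27/2
Freq: {10: 2, 7: 1, 20: 1, 16: 2, 17: 1, 19: 1, 9: 1, 11: 1}
Mode: [10, 16]

Mean=27/2, Median=27/2, Mode=[10, 16]


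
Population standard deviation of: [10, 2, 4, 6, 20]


Mean = 42/5
  (10-42/5)²=64/25
  (2-42/5)²=1024/25
  (4-42/5)²=484/25
  (6-42/5)²=144/25
  (20-42/5)²=3364/25
Σ(x-μ)² = 1016/5
σ² = (1016/5)/5 = 1016/25

σ = √(1016/25) ≈ 6.3750


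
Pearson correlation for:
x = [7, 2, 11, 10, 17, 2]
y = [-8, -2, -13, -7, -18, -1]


n=6, Σx=49, Σy=-49, Σxy=-581, Σx²=567, Σy²=611
r = (6×(-581) - 49×(-49))/√((6×567 - 49²)(6×611 - (-49)²))
= -1085/√(1001×1265) = -1085/√1266265 ≈ -1085/1125.2844 ≈ -0.9642

r ≈ -0.9642


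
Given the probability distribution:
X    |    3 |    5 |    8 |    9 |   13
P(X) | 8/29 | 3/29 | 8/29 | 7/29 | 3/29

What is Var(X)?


E[X] = 205/29
E[X²] = 1733/29
Var(X) = E[X²] - (E[X])² = 1733/29 - 42025/841 = 8232/841

Var(X) = 8232/841 ≈ 9.7883


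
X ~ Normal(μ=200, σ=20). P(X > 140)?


z = (140-200)/20 = -3.0
P(X > 140) = 1 - P(Z ≤ -3.0) = 1 - 0.0013 = 0.9987

P(X > 140) ≈ 0.9987


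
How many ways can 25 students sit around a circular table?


Circular arrangements of 25 distinct objects: fix one position to break rotational symmetry.
(n-1)! = 24! = 620448401733239439360000

620448401733239439360000


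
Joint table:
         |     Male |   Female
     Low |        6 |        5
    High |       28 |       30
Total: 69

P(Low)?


P(Low) = (6+5)/69 = 11/69

P(Low) = 11/69 ≈ 15.94%


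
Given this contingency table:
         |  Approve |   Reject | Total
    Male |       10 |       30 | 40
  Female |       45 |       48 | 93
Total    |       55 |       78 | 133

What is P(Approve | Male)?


P(Approve | Male) = 10/(10+30) = 10/40 = 1/4

P(Approve|Male) = 1/4 ≈ 25.00%


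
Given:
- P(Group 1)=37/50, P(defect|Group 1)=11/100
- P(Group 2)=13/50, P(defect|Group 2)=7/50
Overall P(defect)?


P(B) = Σ P(B|Aᵢ)×P(Aᵢ)
  11/100×37/50 = 407/5000
  7/50×13/50 = 91/2500
Sum = 589/5000

P(defect) = 589/5000 ≈ 11.78%


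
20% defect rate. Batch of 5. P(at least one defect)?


P(all good) = (4/5)^5 = 1024/3125
P(≥1 defect) = 2101/3125

P = 2101/3125 ≈ 67.23%


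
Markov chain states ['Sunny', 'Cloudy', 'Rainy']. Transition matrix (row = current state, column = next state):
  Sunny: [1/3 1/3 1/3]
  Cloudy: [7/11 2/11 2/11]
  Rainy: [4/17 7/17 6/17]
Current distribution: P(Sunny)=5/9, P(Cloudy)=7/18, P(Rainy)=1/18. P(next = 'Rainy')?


P(next=Rainy) = Σᵢ P(now=i)×P(i→Rainy)
= 5/9×1/3 + 7/18×2/11 + 1/18×6/17
= 5/27 + 7/99 + 1/51 = 1391/5049

P = 1391/5049 ≈ 0.2755


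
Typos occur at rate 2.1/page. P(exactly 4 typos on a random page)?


Poisson(λ=2.1): P(X=4) = e^(-λ)×λ^k/k!
= e^(-2.1) × 2.1^4 / 4!
≈ 0.1224564283 × 19.4481 / 24 ≈ 0.099231

P(X=4) ≈ 0.099231 ≈ 9.92%


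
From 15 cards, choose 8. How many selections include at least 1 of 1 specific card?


Complement: C(15,8) - C(14,8) = 6435 - 3003 = 3432

3432


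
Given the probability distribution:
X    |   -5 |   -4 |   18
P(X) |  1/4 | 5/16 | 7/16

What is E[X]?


E[X] = Σ x·P(X=x)
= (-5)×(1/4) + (-4)×(5/16) + (18)×(7/16)
= 43/8

E[X] = 43/8


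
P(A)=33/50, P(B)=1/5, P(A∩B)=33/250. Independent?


P(A)×P(B) = 33/250
P(A∩B) = 33/250
Equal ✓ → Independent

Yes, independent


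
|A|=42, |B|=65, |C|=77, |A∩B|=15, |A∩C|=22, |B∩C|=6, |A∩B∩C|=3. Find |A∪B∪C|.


|A∪B∪C| = 42+65+77-15-22-6+3 = 144

|A∪B∪C| = 144
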